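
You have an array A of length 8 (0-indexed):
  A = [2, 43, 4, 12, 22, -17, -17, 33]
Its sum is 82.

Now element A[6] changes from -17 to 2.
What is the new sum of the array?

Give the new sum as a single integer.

Old value at index 6: -17
New value at index 6: 2
Delta = 2 - -17 = 19
New sum = old_sum + delta = 82 + (19) = 101

Answer: 101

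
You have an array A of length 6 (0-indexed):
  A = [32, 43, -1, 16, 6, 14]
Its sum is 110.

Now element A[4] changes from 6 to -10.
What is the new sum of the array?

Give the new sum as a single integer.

Old value at index 4: 6
New value at index 4: -10
Delta = -10 - 6 = -16
New sum = old_sum + delta = 110 + (-16) = 94

Answer: 94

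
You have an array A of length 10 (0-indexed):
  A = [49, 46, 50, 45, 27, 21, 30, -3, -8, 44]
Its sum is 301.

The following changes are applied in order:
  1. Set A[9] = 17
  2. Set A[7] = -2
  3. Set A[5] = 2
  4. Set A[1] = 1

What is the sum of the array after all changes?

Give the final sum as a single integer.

Initial sum: 301
Change 1: A[9] 44 -> 17, delta = -27, sum = 274
Change 2: A[7] -3 -> -2, delta = 1, sum = 275
Change 3: A[5] 21 -> 2, delta = -19, sum = 256
Change 4: A[1] 46 -> 1, delta = -45, sum = 211

Answer: 211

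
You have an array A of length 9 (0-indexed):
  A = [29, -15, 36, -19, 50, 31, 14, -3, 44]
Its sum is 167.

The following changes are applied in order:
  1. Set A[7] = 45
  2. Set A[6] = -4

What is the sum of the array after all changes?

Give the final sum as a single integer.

Initial sum: 167
Change 1: A[7] -3 -> 45, delta = 48, sum = 215
Change 2: A[6] 14 -> -4, delta = -18, sum = 197

Answer: 197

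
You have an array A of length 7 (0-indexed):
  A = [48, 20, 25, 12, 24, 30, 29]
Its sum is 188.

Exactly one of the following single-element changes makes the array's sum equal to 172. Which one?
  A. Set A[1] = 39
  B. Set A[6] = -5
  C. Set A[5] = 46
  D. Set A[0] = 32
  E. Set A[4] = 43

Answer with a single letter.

Answer: D

Derivation:
Option A: A[1] 20->39, delta=19, new_sum=188+(19)=207
Option B: A[6] 29->-5, delta=-34, new_sum=188+(-34)=154
Option C: A[5] 30->46, delta=16, new_sum=188+(16)=204
Option D: A[0] 48->32, delta=-16, new_sum=188+(-16)=172 <-- matches target
Option E: A[4] 24->43, delta=19, new_sum=188+(19)=207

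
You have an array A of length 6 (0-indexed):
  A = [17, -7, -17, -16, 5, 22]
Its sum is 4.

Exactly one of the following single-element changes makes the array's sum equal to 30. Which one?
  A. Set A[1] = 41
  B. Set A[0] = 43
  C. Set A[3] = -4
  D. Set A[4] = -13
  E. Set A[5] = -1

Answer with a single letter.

Answer: B

Derivation:
Option A: A[1] -7->41, delta=48, new_sum=4+(48)=52
Option B: A[0] 17->43, delta=26, new_sum=4+(26)=30 <-- matches target
Option C: A[3] -16->-4, delta=12, new_sum=4+(12)=16
Option D: A[4] 5->-13, delta=-18, new_sum=4+(-18)=-14
Option E: A[5] 22->-1, delta=-23, new_sum=4+(-23)=-19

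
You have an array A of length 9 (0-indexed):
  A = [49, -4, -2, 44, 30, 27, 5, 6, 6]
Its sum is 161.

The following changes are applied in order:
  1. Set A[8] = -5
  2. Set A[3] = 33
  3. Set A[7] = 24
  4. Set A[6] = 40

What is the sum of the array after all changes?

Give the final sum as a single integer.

Answer: 192

Derivation:
Initial sum: 161
Change 1: A[8] 6 -> -5, delta = -11, sum = 150
Change 2: A[3] 44 -> 33, delta = -11, sum = 139
Change 3: A[7] 6 -> 24, delta = 18, sum = 157
Change 4: A[6] 5 -> 40, delta = 35, sum = 192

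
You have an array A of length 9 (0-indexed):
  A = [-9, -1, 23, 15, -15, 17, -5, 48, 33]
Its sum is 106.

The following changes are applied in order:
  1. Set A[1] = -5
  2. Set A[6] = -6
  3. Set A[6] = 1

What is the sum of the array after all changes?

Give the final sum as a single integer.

Answer: 108

Derivation:
Initial sum: 106
Change 1: A[1] -1 -> -5, delta = -4, sum = 102
Change 2: A[6] -5 -> -6, delta = -1, sum = 101
Change 3: A[6] -6 -> 1, delta = 7, sum = 108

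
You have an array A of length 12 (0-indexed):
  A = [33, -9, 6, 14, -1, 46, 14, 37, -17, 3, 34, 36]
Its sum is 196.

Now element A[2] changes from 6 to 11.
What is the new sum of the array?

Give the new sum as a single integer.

Answer: 201

Derivation:
Old value at index 2: 6
New value at index 2: 11
Delta = 11 - 6 = 5
New sum = old_sum + delta = 196 + (5) = 201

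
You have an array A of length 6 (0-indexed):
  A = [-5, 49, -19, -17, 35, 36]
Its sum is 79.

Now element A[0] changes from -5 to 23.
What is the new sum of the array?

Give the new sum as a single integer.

Answer: 107

Derivation:
Old value at index 0: -5
New value at index 0: 23
Delta = 23 - -5 = 28
New sum = old_sum + delta = 79 + (28) = 107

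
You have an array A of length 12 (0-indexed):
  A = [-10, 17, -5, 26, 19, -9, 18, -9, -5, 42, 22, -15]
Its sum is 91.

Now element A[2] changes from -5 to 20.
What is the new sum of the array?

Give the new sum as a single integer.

Answer: 116

Derivation:
Old value at index 2: -5
New value at index 2: 20
Delta = 20 - -5 = 25
New sum = old_sum + delta = 91 + (25) = 116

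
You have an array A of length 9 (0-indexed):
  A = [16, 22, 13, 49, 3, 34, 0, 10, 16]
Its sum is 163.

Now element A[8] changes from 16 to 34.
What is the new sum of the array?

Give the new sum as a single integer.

Old value at index 8: 16
New value at index 8: 34
Delta = 34 - 16 = 18
New sum = old_sum + delta = 163 + (18) = 181

Answer: 181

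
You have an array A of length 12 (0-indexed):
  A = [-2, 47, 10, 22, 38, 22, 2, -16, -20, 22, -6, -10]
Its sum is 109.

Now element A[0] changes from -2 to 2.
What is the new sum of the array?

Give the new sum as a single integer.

Answer: 113

Derivation:
Old value at index 0: -2
New value at index 0: 2
Delta = 2 - -2 = 4
New sum = old_sum + delta = 109 + (4) = 113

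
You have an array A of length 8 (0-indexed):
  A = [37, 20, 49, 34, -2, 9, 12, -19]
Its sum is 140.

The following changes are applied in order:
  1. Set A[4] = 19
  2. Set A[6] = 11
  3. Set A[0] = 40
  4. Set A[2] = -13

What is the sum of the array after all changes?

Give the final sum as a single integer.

Initial sum: 140
Change 1: A[4] -2 -> 19, delta = 21, sum = 161
Change 2: A[6] 12 -> 11, delta = -1, sum = 160
Change 3: A[0] 37 -> 40, delta = 3, sum = 163
Change 4: A[2] 49 -> -13, delta = -62, sum = 101

Answer: 101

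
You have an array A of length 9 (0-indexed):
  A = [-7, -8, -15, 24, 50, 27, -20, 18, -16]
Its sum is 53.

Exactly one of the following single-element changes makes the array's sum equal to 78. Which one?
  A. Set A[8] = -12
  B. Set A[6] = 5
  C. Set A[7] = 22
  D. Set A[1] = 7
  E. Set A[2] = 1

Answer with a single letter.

Answer: B

Derivation:
Option A: A[8] -16->-12, delta=4, new_sum=53+(4)=57
Option B: A[6] -20->5, delta=25, new_sum=53+(25)=78 <-- matches target
Option C: A[7] 18->22, delta=4, new_sum=53+(4)=57
Option D: A[1] -8->7, delta=15, new_sum=53+(15)=68
Option E: A[2] -15->1, delta=16, new_sum=53+(16)=69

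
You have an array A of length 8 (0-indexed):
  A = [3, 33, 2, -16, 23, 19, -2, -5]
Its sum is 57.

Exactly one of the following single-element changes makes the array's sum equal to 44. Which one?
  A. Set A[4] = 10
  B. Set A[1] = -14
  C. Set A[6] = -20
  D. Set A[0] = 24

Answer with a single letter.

Answer: A

Derivation:
Option A: A[4] 23->10, delta=-13, new_sum=57+(-13)=44 <-- matches target
Option B: A[1] 33->-14, delta=-47, new_sum=57+(-47)=10
Option C: A[6] -2->-20, delta=-18, new_sum=57+(-18)=39
Option D: A[0] 3->24, delta=21, new_sum=57+(21)=78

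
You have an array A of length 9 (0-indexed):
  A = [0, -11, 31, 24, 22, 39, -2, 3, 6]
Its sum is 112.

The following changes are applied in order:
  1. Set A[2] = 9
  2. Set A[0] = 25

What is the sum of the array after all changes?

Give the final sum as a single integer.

Answer: 115

Derivation:
Initial sum: 112
Change 1: A[2] 31 -> 9, delta = -22, sum = 90
Change 2: A[0] 0 -> 25, delta = 25, sum = 115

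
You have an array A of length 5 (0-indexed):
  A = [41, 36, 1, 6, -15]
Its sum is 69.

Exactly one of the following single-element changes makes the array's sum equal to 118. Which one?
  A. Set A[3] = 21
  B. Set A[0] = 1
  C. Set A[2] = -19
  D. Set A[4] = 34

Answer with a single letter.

Answer: D

Derivation:
Option A: A[3] 6->21, delta=15, new_sum=69+(15)=84
Option B: A[0] 41->1, delta=-40, new_sum=69+(-40)=29
Option C: A[2] 1->-19, delta=-20, new_sum=69+(-20)=49
Option D: A[4] -15->34, delta=49, new_sum=69+(49)=118 <-- matches target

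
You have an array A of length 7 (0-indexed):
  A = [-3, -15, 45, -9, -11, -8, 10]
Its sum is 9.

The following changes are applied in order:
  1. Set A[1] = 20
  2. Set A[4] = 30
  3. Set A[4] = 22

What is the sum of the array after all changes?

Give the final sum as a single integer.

Answer: 77

Derivation:
Initial sum: 9
Change 1: A[1] -15 -> 20, delta = 35, sum = 44
Change 2: A[4] -11 -> 30, delta = 41, sum = 85
Change 3: A[4] 30 -> 22, delta = -8, sum = 77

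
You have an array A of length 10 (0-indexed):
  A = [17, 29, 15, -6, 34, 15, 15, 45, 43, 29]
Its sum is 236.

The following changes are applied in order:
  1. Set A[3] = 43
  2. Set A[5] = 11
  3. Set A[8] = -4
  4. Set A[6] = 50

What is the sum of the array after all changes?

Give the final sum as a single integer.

Initial sum: 236
Change 1: A[3] -6 -> 43, delta = 49, sum = 285
Change 2: A[5] 15 -> 11, delta = -4, sum = 281
Change 3: A[8] 43 -> -4, delta = -47, sum = 234
Change 4: A[6] 15 -> 50, delta = 35, sum = 269

Answer: 269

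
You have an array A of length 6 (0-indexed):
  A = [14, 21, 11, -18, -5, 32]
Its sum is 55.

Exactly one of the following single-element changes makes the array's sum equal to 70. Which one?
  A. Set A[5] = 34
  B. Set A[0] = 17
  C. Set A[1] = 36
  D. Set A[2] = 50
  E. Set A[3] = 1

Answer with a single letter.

Answer: C

Derivation:
Option A: A[5] 32->34, delta=2, new_sum=55+(2)=57
Option B: A[0] 14->17, delta=3, new_sum=55+(3)=58
Option C: A[1] 21->36, delta=15, new_sum=55+(15)=70 <-- matches target
Option D: A[2] 11->50, delta=39, new_sum=55+(39)=94
Option E: A[3] -18->1, delta=19, new_sum=55+(19)=74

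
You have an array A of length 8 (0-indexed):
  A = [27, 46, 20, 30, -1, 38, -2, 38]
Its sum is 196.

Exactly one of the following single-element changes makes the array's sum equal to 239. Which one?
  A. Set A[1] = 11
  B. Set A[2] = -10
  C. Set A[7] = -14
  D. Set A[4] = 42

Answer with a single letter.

Option A: A[1] 46->11, delta=-35, new_sum=196+(-35)=161
Option B: A[2] 20->-10, delta=-30, new_sum=196+(-30)=166
Option C: A[7] 38->-14, delta=-52, new_sum=196+(-52)=144
Option D: A[4] -1->42, delta=43, new_sum=196+(43)=239 <-- matches target

Answer: D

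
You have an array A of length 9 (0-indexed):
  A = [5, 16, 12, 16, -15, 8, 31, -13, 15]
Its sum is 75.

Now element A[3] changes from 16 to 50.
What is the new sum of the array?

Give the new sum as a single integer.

Answer: 109

Derivation:
Old value at index 3: 16
New value at index 3: 50
Delta = 50 - 16 = 34
New sum = old_sum + delta = 75 + (34) = 109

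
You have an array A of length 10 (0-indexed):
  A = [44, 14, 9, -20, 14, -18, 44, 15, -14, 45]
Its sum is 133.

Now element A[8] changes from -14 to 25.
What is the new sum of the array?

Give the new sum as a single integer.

Old value at index 8: -14
New value at index 8: 25
Delta = 25 - -14 = 39
New sum = old_sum + delta = 133 + (39) = 172

Answer: 172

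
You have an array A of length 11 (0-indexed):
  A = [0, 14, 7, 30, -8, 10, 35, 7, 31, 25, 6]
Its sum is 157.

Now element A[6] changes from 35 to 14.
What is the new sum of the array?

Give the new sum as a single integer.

Old value at index 6: 35
New value at index 6: 14
Delta = 14 - 35 = -21
New sum = old_sum + delta = 157 + (-21) = 136

Answer: 136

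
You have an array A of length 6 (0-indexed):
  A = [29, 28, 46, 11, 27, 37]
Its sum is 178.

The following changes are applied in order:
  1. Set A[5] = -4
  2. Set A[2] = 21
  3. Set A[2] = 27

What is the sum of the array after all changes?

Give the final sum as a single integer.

Answer: 118

Derivation:
Initial sum: 178
Change 1: A[5] 37 -> -4, delta = -41, sum = 137
Change 2: A[2] 46 -> 21, delta = -25, sum = 112
Change 3: A[2] 21 -> 27, delta = 6, sum = 118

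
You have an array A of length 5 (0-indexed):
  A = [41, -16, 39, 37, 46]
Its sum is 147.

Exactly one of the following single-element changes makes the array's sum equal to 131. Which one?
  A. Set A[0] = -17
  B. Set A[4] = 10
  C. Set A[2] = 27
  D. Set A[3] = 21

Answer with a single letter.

Option A: A[0] 41->-17, delta=-58, new_sum=147+(-58)=89
Option B: A[4] 46->10, delta=-36, new_sum=147+(-36)=111
Option C: A[2] 39->27, delta=-12, new_sum=147+(-12)=135
Option D: A[3] 37->21, delta=-16, new_sum=147+(-16)=131 <-- matches target

Answer: D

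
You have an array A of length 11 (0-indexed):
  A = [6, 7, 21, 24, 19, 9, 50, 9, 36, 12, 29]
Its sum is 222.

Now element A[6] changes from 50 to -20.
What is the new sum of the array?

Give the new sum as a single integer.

Old value at index 6: 50
New value at index 6: -20
Delta = -20 - 50 = -70
New sum = old_sum + delta = 222 + (-70) = 152

Answer: 152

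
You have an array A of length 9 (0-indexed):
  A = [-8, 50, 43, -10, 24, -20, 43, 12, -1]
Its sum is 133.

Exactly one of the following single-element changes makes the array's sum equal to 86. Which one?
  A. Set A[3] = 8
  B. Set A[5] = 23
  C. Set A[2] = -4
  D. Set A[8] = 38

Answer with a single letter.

Option A: A[3] -10->8, delta=18, new_sum=133+(18)=151
Option B: A[5] -20->23, delta=43, new_sum=133+(43)=176
Option C: A[2] 43->-4, delta=-47, new_sum=133+(-47)=86 <-- matches target
Option D: A[8] -1->38, delta=39, new_sum=133+(39)=172

Answer: C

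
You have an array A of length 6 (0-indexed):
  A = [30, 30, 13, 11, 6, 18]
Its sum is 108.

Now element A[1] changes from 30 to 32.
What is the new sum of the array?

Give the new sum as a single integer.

Old value at index 1: 30
New value at index 1: 32
Delta = 32 - 30 = 2
New sum = old_sum + delta = 108 + (2) = 110

Answer: 110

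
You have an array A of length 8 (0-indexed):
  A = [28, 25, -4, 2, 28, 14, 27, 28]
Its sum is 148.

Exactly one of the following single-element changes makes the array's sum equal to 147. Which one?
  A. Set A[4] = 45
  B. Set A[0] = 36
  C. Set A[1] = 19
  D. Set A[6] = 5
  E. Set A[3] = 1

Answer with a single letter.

Answer: E

Derivation:
Option A: A[4] 28->45, delta=17, new_sum=148+(17)=165
Option B: A[0] 28->36, delta=8, new_sum=148+(8)=156
Option C: A[1] 25->19, delta=-6, new_sum=148+(-6)=142
Option D: A[6] 27->5, delta=-22, new_sum=148+(-22)=126
Option E: A[3] 2->1, delta=-1, new_sum=148+(-1)=147 <-- matches target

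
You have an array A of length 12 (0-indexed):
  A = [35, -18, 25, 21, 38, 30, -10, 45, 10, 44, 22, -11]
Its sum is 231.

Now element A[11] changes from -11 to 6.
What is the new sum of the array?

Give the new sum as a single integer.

Old value at index 11: -11
New value at index 11: 6
Delta = 6 - -11 = 17
New sum = old_sum + delta = 231 + (17) = 248

Answer: 248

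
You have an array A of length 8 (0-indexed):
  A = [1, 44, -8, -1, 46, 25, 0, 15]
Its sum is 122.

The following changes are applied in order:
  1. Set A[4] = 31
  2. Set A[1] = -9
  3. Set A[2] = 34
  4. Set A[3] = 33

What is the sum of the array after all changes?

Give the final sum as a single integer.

Answer: 130

Derivation:
Initial sum: 122
Change 1: A[4] 46 -> 31, delta = -15, sum = 107
Change 2: A[1] 44 -> -9, delta = -53, sum = 54
Change 3: A[2] -8 -> 34, delta = 42, sum = 96
Change 4: A[3] -1 -> 33, delta = 34, sum = 130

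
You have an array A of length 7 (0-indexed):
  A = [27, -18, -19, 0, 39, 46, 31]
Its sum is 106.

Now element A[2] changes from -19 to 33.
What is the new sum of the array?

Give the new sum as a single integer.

Answer: 158

Derivation:
Old value at index 2: -19
New value at index 2: 33
Delta = 33 - -19 = 52
New sum = old_sum + delta = 106 + (52) = 158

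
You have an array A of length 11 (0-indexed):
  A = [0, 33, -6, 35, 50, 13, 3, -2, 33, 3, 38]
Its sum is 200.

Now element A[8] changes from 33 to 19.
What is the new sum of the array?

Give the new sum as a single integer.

Old value at index 8: 33
New value at index 8: 19
Delta = 19 - 33 = -14
New sum = old_sum + delta = 200 + (-14) = 186

Answer: 186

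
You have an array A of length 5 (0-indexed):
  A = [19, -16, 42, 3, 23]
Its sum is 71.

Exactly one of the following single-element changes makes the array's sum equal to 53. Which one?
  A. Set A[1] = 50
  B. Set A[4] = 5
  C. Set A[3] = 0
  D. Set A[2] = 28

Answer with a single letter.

Option A: A[1] -16->50, delta=66, new_sum=71+(66)=137
Option B: A[4] 23->5, delta=-18, new_sum=71+(-18)=53 <-- matches target
Option C: A[3] 3->0, delta=-3, new_sum=71+(-3)=68
Option D: A[2] 42->28, delta=-14, new_sum=71+(-14)=57

Answer: B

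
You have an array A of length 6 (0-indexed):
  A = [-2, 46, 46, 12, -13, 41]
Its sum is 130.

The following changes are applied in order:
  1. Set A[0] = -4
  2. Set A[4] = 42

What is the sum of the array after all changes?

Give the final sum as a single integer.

Initial sum: 130
Change 1: A[0] -2 -> -4, delta = -2, sum = 128
Change 2: A[4] -13 -> 42, delta = 55, sum = 183

Answer: 183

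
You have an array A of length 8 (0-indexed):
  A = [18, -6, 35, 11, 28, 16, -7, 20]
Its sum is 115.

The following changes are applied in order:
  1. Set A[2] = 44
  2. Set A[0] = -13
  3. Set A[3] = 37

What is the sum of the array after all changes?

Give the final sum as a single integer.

Answer: 119

Derivation:
Initial sum: 115
Change 1: A[2] 35 -> 44, delta = 9, sum = 124
Change 2: A[0] 18 -> -13, delta = -31, sum = 93
Change 3: A[3] 11 -> 37, delta = 26, sum = 119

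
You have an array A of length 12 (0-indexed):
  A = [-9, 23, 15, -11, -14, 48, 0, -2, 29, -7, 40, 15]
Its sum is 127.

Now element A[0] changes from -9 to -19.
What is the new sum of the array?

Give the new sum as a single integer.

Old value at index 0: -9
New value at index 0: -19
Delta = -19 - -9 = -10
New sum = old_sum + delta = 127 + (-10) = 117

Answer: 117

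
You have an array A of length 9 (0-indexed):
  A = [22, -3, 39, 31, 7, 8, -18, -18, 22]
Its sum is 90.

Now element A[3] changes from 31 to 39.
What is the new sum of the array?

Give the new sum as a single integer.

Answer: 98

Derivation:
Old value at index 3: 31
New value at index 3: 39
Delta = 39 - 31 = 8
New sum = old_sum + delta = 90 + (8) = 98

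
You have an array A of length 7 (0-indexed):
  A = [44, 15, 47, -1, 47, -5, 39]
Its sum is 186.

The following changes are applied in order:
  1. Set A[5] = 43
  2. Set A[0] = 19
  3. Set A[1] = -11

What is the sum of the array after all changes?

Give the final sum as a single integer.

Answer: 183

Derivation:
Initial sum: 186
Change 1: A[5] -5 -> 43, delta = 48, sum = 234
Change 2: A[0] 44 -> 19, delta = -25, sum = 209
Change 3: A[1] 15 -> -11, delta = -26, sum = 183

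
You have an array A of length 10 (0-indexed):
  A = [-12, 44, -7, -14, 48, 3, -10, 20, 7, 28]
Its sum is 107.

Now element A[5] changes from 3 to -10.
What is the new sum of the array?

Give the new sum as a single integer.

Answer: 94

Derivation:
Old value at index 5: 3
New value at index 5: -10
Delta = -10 - 3 = -13
New sum = old_sum + delta = 107 + (-13) = 94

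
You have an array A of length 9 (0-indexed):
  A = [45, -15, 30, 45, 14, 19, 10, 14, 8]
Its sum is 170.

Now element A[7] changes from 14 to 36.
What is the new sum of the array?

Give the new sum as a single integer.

Answer: 192

Derivation:
Old value at index 7: 14
New value at index 7: 36
Delta = 36 - 14 = 22
New sum = old_sum + delta = 170 + (22) = 192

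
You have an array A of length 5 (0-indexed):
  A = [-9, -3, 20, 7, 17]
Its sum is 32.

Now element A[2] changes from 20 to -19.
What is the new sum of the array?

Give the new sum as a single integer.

Answer: -7

Derivation:
Old value at index 2: 20
New value at index 2: -19
Delta = -19 - 20 = -39
New sum = old_sum + delta = 32 + (-39) = -7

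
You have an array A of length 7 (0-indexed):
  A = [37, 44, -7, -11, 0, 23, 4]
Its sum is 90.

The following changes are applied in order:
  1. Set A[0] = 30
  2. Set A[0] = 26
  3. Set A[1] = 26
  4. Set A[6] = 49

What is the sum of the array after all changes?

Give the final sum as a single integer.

Answer: 106

Derivation:
Initial sum: 90
Change 1: A[0] 37 -> 30, delta = -7, sum = 83
Change 2: A[0] 30 -> 26, delta = -4, sum = 79
Change 3: A[1] 44 -> 26, delta = -18, sum = 61
Change 4: A[6] 4 -> 49, delta = 45, sum = 106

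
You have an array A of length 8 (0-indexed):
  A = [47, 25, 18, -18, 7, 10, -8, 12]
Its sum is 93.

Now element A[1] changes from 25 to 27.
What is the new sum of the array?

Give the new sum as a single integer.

Old value at index 1: 25
New value at index 1: 27
Delta = 27 - 25 = 2
New sum = old_sum + delta = 93 + (2) = 95

Answer: 95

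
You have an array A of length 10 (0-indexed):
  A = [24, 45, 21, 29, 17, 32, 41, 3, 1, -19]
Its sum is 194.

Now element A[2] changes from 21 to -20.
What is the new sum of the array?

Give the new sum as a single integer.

Answer: 153

Derivation:
Old value at index 2: 21
New value at index 2: -20
Delta = -20 - 21 = -41
New sum = old_sum + delta = 194 + (-41) = 153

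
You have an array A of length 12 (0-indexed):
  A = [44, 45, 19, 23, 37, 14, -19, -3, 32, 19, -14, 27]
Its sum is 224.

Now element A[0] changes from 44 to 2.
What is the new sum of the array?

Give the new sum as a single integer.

Old value at index 0: 44
New value at index 0: 2
Delta = 2 - 44 = -42
New sum = old_sum + delta = 224 + (-42) = 182

Answer: 182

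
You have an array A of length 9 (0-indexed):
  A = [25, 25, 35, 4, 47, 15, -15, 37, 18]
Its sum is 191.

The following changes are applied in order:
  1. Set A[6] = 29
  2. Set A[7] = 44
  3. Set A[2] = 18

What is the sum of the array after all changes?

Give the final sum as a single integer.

Answer: 225

Derivation:
Initial sum: 191
Change 1: A[6] -15 -> 29, delta = 44, sum = 235
Change 2: A[7] 37 -> 44, delta = 7, sum = 242
Change 3: A[2] 35 -> 18, delta = -17, sum = 225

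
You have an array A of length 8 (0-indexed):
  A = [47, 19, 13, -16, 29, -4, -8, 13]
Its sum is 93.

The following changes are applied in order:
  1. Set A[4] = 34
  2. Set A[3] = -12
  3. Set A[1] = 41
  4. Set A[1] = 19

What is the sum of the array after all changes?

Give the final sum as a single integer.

Initial sum: 93
Change 1: A[4] 29 -> 34, delta = 5, sum = 98
Change 2: A[3] -16 -> -12, delta = 4, sum = 102
Change 3: A[1] 19 -> 41, delta = 22, sum = 124
Change 4: A[1] 41 -> 19, delta = -22, sum = 102

Answer: 102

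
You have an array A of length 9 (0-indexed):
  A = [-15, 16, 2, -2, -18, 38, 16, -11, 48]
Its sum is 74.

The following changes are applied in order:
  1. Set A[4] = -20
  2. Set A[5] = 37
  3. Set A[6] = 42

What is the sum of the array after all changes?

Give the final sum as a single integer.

Initial sum: 74
Change 1: A[4] -18 -> -20, delta = -2, sum = 72
Change 2: A[5] 38 -> 37, delta = -1, sum = 71
Change 3: A[6] 16 -> 42, delta = 26, sum = 97

Answer: 97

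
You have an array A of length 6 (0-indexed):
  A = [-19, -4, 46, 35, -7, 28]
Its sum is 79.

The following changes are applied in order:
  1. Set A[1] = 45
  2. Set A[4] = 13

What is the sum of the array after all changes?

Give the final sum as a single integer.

Answer: 148

Derivation:
Initial sum: 79
Change 1: A[1] -4 -> 45, delta = 49, sum = 128
Change 2: A[4] -7 -> 13, delta = 20, sum = 148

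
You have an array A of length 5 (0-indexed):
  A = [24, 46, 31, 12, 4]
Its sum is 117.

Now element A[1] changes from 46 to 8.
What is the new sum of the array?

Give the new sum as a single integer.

Answer: 79

Derivation:
Old value at index 1: 46
New value at index 1: 8
Delta = 8 - 46 = -38
New sum = old_sum + delta = 117 + (-38) = 79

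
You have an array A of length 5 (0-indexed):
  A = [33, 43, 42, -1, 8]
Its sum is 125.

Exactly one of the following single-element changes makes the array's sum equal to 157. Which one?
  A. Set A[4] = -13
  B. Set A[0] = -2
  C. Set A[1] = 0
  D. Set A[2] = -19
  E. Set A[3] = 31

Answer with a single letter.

Option A: A[4] 8->-13, delta=-21, new_sum=125+(-21)=104
Option B: A[0] 33->-2, delta=-35, new_sum=125+(-35)=90
Option C: A[1] 43->0, delta=-43, new_sum=125+(-43)=82
Option D: A[2] 42->-19, delta=-61, new_sum=125+(-61)=64
Option E: A[3] -1->31, delta=32, new_sum=125+(32)=157 <-- matches target

Answer: E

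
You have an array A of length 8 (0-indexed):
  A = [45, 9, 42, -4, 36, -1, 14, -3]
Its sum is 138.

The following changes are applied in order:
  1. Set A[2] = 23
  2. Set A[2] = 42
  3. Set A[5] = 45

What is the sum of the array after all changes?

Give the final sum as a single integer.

Initial sum: 138
Change 1: A[2] 42 -> 23, delta = -19, sum = 119
Change 2: A[2] 23 -> 42, delta = 19, sum = 138
Change 3: A[5] -1 -> 45, delta = 46, sum = 184

Answer: 184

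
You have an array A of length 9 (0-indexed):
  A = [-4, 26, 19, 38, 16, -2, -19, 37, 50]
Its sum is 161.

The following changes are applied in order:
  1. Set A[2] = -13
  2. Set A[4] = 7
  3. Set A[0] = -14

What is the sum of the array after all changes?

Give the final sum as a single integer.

Initial sum: 161
Change 1: A[2] 19 -> -13, delta = -32, sum = 129
Change 2: A[4] 16 -> 7, delta = -9, sum = 120
Change 3: A[0] -4 -> -14, delta = -10, sum = 110

Answer: 110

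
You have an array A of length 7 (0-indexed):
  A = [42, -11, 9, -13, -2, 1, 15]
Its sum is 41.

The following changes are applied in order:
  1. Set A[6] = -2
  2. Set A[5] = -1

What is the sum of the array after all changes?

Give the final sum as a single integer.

Answer: 22

Derivation:
Initial sum: 41
Change 1: A[6] 15 -> -2, delta = -17, sum = 24
Change 2: A[5] 1 -> -1, delta = -2, sum = 22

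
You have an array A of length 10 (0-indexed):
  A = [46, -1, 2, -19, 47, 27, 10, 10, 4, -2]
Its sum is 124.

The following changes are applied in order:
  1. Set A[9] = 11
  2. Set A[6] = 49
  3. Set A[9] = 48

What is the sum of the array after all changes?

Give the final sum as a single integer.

Initial sum: 124
Change 1: A[9] -2 -> 11, delta = 13, sum = 137
Change 2: A[6] 10 -> 49, delta = 39, sum = 176
Change 3: A[9] 11 -> 48, delta = 37, sum = 213

Answer: 213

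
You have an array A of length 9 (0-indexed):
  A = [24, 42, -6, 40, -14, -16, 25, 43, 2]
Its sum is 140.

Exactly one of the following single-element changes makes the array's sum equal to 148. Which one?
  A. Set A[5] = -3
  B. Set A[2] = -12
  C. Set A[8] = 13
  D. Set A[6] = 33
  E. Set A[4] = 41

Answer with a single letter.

Answer: D

Derivation:
Option A: A[5] -16->-3, delta=13, new_sum=140+(13)=153
Option B: A[2] -6->-12, delta=-6, new_sum=140+(-6)=134
Option C: A[8] 2->13, delta=11, new_sum=140+(11)=151
Option D: A[6] 25->33, delta=8, new_sum=140+(8)=148 <-- matches target
Option E: A[4] -14->41, delta=55, new_sum=140+(55)=195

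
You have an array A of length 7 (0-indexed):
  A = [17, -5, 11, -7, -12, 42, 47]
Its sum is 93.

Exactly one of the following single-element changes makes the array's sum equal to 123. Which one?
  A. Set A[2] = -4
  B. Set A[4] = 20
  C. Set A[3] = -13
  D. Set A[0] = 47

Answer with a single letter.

Option A: A[2] 11->-4, delta=-15, new_sum=93+(-15)=78
Option B: A[4] -12->20, delta=32, new_sum=93+(32)=125
Option C: A[3] -7->-13, delta=-6, new_sum=93+(-6)=87
Option D: A[0] 17->47, delta=30, new_sum=93+(30)=123 <-- matches target

Answer: D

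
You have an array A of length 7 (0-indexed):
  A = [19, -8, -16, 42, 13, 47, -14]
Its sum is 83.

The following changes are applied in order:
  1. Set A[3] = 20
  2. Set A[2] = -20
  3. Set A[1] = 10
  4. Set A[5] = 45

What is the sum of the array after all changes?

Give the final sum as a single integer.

Answer: 73

Derivation:
Initial sum: 83
Change 1: A[3] 42 -> 20, delta = -22, sum = 61
Change 2: A[2] -16 -> -20, delta = -4, sum = 57
Change 3: A[1] -8 -> 10, delta = 18, sum = 75
Change 4: A[5] 47 -> 45, delta = -2, sum = 73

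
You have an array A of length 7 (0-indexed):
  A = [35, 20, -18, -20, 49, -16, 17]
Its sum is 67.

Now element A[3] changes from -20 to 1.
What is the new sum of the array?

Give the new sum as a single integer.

Answer: 88

Derivation:
Old value at index 3: -20
New value at index 3: 1
Delta = 1 - -20 = 21
New sum = old_sum + delta = 67 + (21) = 88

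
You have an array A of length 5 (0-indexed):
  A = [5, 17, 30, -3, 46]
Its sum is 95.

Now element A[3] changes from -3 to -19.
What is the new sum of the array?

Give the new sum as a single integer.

Answer: 79

Derivation:
Old value at index 3: -3
New value at index 3: -19
Delta = -19 - -3 = -16
New sum = old_sum + delta = 95 + (-16) = 79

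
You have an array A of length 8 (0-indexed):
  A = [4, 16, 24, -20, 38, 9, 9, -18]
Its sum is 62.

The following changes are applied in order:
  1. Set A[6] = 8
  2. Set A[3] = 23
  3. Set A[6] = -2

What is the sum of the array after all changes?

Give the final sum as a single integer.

Initial sum: 62
Change 1: A[6] 9 -> 8, delta = -1, sum = 61
Change 2: A[3] -20 -> 23, delta = 43, sum = 104
Change 3: A[6] 8 -> -2, delta = -10, sum = 94

Answer: 94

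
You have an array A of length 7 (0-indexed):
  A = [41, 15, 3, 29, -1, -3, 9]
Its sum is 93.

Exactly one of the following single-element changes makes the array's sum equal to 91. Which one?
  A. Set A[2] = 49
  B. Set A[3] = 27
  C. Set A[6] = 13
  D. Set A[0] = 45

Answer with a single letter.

Answer: B

Derivation:
Option A: A[2] 3->49, delta=46, new_sum=93+(46)=139
Option B: A[3] 29->27, delta=-2, new_sum=93+(-2)=91 <-- matches target
Option C: A[6] 9->13, delta=4, new_sum=93+(4)=97
Option D: A[0] 41->45, delta=4, new_sum=93+(4)=97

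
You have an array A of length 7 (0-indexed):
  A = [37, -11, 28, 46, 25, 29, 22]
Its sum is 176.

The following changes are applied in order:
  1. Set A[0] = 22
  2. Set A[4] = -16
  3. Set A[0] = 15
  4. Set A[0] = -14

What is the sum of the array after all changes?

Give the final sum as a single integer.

Answer: 84

Derivation:
Initial sum: 176
Change 1: A[0] 37 -> 22, delta = -15, sum = 161
Change 2: A[4] 25 -> -16, delta = -41, sum = 120
Change 3: A[0] 22 -> 15, delta = -7, sum = 113
Change 4: A[0] 15 -> -14, delta = -29, sum = 84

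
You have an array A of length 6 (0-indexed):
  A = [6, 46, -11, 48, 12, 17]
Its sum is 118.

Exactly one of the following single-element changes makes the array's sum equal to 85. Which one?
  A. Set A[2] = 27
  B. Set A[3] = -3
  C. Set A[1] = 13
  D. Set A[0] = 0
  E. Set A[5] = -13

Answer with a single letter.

Answer: C

Derivation:
Option A: A[2] -11->27, delta=38, new_sum=118+(38)=156
Option B: A[3] 48->-3, delta=-51, new_sum=118+(-51)=67
Option C: A[1] 46->13, delta=-33, new_sum=118+(-33)=85 <-- matches target
Option D: A[0] 6->0, delta=-6, new_sum=118+(-6)=112
Option E: A[5] 17->-13, delta=-30, new_sum=118+(-30)=88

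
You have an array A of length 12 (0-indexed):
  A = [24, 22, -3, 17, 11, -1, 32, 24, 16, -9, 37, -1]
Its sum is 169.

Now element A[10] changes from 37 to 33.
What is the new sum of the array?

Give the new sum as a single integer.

Answer: 165

Derivation:
Old value at index 10: 37
New value at index 10: 33
Delta = 33 - 37 = -4
New sum = old_sum + delta = 169 + (-4) = 165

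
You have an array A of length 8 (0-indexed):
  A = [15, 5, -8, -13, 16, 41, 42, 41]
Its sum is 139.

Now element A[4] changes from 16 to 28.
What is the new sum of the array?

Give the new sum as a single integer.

Answer: 151

Derivation:
Old value at index 4: 16
New value at index 4: 28
Delta = 28 - 16 = 12
New sum = old_sum + delta = 139 + (12) = 151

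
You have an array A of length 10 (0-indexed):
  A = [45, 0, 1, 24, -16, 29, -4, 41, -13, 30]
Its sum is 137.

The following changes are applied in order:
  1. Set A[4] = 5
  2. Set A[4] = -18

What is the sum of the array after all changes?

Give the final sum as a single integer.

Initial sum: 137
Change 1: A[4] -16 -> 5, delta = 21, sum = 158
Change 2: A[4] 5 -> -18, delta = -23, sum = 135

Answer: 135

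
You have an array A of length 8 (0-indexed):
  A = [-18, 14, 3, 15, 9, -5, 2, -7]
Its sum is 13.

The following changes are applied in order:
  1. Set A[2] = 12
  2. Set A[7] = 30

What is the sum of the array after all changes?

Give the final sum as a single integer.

Answer: 59

Derivation:
Initial sum: 13
Change 1: A[2] 3 -> 12, delta = 9, sum = 22
Change 2: A[7] -7 -> 30, delta = 37, sum = 59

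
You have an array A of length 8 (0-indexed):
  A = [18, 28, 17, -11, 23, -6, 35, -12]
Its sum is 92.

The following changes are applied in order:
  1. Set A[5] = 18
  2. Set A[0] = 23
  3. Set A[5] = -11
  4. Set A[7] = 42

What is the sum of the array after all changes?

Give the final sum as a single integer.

Answer: 146

Derivation:
Initial sum: 92
Change 1: A[5] -6 -> 18, delta = 24, sum = 116
Change 2: A[0] 18 -> 23, delta = 5, sum = 121
Change 3: A[5] 18 -> -11, delta = -29, sum = 92
Change 4: A[7] -12 -> 42, delta = 54, sum = 146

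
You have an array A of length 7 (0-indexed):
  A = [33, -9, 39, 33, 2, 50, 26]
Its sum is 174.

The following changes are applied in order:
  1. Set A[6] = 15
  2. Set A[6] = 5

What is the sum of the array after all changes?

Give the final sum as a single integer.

Answer: 153

Derivation:
Initial sum: 174
Change 1: A[6] 26 -> 15, delta = -11, sum = 163
Change 2: A[6] 15 -> 5, delta = -10, sum = 153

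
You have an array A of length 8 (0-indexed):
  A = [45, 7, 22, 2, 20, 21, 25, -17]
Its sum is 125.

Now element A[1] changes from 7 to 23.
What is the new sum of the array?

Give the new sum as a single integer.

Old value at index 1: 7
New value at index 1: 23
Delta = 23 - 7 = 16
New sum = old_sum + delta = 125 + (16) = 141

Answer: 141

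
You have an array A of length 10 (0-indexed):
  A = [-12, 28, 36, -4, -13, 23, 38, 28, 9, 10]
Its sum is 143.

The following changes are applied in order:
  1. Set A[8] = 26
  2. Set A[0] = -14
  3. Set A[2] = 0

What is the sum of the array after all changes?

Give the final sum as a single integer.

Answer: 122

Derivation:
Initial sum: 143
Change 1: A[8] 9 -> 26, delta = 17, sum = 160
Change 2: A[0] -12 -> -14, delta = -2, sum = 158
Change 3: A[2] 36 -> 0, delta = -36, sum = 122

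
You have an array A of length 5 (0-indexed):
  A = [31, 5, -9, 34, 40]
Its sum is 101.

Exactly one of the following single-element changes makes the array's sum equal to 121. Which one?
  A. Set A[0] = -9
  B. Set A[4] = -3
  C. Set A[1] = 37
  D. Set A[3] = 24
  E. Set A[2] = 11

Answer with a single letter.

Answer: E

Derivation:
Option A: A[0] 31->-9, delta=-40, new_sum=101+(-40)=61
Option B: A[4] 40->-3, delta=-43, new_sum=101+(-43)=58
Option C: A[1] 5->37, delta=32, new_sum=101+(32)=133
Option D: A[3] 34->24, delta=-10, new_sum=101+(-10)=91
Option E: A[2] -9->11, delta=20, new_sum=101+(20)=121 <-- matches target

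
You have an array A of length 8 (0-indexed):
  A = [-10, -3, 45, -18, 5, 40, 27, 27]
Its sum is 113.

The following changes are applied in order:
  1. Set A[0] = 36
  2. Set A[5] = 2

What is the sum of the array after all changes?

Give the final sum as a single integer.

Answer: 121

Derivation:
Initial sum: 113
Change 1: A[0] -10 -> 36, delta = 46, sum = 159
Change 2: A[5] 40 -> 2, delta = -38, sum = 121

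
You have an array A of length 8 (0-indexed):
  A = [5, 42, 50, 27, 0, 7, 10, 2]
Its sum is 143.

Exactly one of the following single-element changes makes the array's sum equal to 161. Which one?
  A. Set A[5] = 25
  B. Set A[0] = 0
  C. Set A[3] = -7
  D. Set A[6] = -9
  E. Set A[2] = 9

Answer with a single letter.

Answer: A

Derivation:
Option A: A[5] 7->25, delta=18, new_sum=143+(18)=161 <-- matches target
Option B: A[0] 5->0, delta=-5, new_sum=143+(-5)=138
Option C: A[3] 27->-7, delta=-34, new_sum=143+(-34)=109
Option D: A[6] 10->-9, delta=-19, new_sum=143+(-19)=124
Option E: A[2] 50->9, delta=-41, new_sum=143+(-41)=102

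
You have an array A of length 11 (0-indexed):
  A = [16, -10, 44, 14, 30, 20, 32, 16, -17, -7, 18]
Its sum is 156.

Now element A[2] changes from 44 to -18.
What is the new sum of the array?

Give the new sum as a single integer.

Answer: 94

Derivation:
Old value at index 2: 44
New value at index 2: -18
Delta = -18 - 44 = -62
New sum = old_sum + delta = 156 + (-62) = 94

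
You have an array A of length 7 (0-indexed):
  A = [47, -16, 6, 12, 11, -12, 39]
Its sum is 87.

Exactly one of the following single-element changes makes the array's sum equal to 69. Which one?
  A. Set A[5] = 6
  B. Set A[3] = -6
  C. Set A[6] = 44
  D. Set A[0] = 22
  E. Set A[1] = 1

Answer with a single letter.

Option A: A[5] -12->6, delta=18, new_sum=87+(18)=105
Option B: A[3] 12->-6, delta=-18, new_sum=87+(-18)=69 <-- matches target
Option C: A[6] 39->44, delta=5, new_sum=87+(5)=92
Option D: A[0] 47->22, delta=-25, new_sum=87+(-25)=62
Option E: A[1] -16->1, delta=17, new_sum=87+(17)=104

Answer: B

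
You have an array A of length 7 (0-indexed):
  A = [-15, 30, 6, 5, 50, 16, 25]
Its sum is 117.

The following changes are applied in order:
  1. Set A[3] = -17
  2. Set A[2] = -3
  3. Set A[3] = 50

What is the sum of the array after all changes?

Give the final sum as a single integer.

Initial sum: 117
Change 1: A[3] 5 -> -17, delta = -22, sum = 95
Change 2: A[2] 6 -> -3, delta = -9, sum = 86
Change 3: A[3] -17 -> 50, delta = 67, sum = 153

Answer: 153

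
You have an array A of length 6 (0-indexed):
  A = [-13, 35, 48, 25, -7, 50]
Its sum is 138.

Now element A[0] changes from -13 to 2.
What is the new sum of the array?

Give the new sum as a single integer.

Old value at index 0: -13
New value at index 0: 2
Delta = 2 - -13 = 15
New sum = old_sum + delta = 138 + (15) = 153

Answer: 153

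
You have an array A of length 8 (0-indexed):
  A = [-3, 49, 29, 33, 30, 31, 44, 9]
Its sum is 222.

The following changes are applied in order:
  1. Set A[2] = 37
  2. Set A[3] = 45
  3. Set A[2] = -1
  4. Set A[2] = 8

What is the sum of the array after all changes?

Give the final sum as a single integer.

Initial sum: 222
Change 1: A[2] 29 -> 37, delta = 8, sum = 230
Change 2: A[3] 33 -> 45, delta = 12, sum = 242
Change 3: A[2] 37 -> -1, delta = -38, sum = 204
Change 4: A[2] -1 -> 8, delta = 9, sum = 213

Answer: 213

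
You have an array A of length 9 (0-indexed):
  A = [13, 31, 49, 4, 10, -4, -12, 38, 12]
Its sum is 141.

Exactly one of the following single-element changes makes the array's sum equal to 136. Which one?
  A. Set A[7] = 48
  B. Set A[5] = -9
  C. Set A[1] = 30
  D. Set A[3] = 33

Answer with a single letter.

Option A: A[7] 38->48, delta=10, new_sum=141+(10)=151
Option B: A[5] -4->-9, delta=-5, new_sum=141+(-5)=136 <-- matches target
Option C: A[1] 31->30, delta=-1, new_sum=141+(-1)=140
Option D: A[3] 4->33, delta=29, new_sum=141+(29)=170

Answer: B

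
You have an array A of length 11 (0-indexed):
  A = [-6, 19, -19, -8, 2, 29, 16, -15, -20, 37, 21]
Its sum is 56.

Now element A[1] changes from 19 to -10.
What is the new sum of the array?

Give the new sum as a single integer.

Answer: 27

Derivation:
Old value at index 1: 19
New value at index 1: -10
Delta = -10 - 19 = -29
New sum = old_sum + delta = 56 + (-29) = 27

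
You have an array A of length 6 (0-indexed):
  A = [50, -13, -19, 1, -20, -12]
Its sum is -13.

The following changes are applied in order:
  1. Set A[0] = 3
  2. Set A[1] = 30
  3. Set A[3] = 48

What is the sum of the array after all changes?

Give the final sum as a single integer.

Initial sum: -13
Change 1: A[0] 50 -> 3, delta = -47, sum = -60
Change 2: A[1] -13 -> 30, delta = 43, sum = -17
Change 3: A[3] 1 -> 48, delta = 47, sum = 30

Answer: 30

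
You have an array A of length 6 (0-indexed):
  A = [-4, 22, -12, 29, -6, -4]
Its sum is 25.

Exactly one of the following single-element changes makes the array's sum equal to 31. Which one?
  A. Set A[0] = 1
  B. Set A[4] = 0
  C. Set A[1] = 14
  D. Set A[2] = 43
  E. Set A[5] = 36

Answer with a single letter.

Option A: A[0] -4->1, delta=5, new_sum=25+(5)=30
Option B: A[4] -6->0, delta=6, new_sum=25+(6)=31 <-- matches target
Option C: A[1] 22->14, delta=-8, new_sum=25+(-8)=17
Option D: A[2] -12->43, delta=55, new_sum=25+(55)=80
Option E: A[5] -4->36, delta=40, new_sum=25+(40)=65

Answer: B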